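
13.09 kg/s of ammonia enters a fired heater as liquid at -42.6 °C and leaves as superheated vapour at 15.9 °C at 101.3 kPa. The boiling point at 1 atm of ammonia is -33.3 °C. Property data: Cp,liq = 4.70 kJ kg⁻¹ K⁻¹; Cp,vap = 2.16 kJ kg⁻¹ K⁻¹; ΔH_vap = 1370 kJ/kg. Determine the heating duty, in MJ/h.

liquid -42.6→-33.3 °C: 43.71 kJ/kg
vaporisation at -33.3 °C: 1370 kJ/kg
vapour -33.3→15.9 °C: 106.27 kJ/kg
Δh = 43.71 + 1370 + 106.27 = 1520 kJ/kg
Q = ṁ·Δh = 13.09 kg/s × 1520 kJ/kg = 19897 kJ/s
|Q| = 19897 kW = 71628 MJ/h

Q = 71600 MJ/h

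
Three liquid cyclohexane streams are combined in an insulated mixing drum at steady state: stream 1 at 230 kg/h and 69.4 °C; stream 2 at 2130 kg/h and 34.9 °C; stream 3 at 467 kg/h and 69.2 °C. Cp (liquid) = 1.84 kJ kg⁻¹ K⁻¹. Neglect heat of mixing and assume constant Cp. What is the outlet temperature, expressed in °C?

Adiabatic, steady state ⇒ Σ ṁᵢCp,ᵢ(T_out − Tᵢ) = 0
Σ ṁᵢCp,ᵢTᵢ = 230×1.84×69.4 + 2130×1.84×34.9 + 467×1.84×69.2 = 225610
Σ ṁᵢCp,ᵢ = 230×1.84 + 2130×1.84 + 467×1.84 = 5201.7
T_out = 225610 / 5201.7 = 43.373 °C

T_out = 43.4 °C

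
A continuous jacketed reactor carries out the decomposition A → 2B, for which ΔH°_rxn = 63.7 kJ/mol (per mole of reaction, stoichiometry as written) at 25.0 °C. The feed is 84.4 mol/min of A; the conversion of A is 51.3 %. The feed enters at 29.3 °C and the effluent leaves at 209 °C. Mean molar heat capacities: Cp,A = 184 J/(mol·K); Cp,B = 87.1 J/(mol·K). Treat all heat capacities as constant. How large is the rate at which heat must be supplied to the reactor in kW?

Extent of reaction ξ = 0.513 × 84.4 = 43.297 mol/min
Reaction term: ξ·ΔH°_rxn = 43.297 × 63.7 = 2758 kJ/min
Sensible, feed 29.3→25 °C: -66.777 kJ/min
Outlet flows (mol/min): A 41.103, B 86.594
Sensible, products 25→209 °C: 2779.4 kJ/min
Q = ΔH = 5470.6 kJ/min = 91.177 kW
Heat supplied = 91.177 kW

Q_in = 91.2 kW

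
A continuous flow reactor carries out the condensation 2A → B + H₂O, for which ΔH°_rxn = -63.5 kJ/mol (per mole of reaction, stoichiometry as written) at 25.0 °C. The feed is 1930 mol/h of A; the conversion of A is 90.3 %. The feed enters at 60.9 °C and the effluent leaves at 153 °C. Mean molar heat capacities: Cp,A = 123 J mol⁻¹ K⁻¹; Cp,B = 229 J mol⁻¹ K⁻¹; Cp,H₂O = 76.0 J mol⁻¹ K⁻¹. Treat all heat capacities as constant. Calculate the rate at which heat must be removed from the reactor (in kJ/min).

Q_out = 448 kJ/min

Extent of reaction ξ = 0.903 × 1930 / 2 = 871.39 mol/h
Reaction term: ξ·ΔH°_rxn = 871.39 × -63.5 = -55334 kJ/h
Sensible, feed 60.9→25 °C: -8522.3 kJ/h
Outlet flows (mol/h): A 187.21, B 871.39, H₂O 871.39
Sensible, products 25→153 °C: 36967 kJ/h
Q = ΔH = -26889 kJ/h = -7.4692 kW
Heat removed = 448.15 kJ/min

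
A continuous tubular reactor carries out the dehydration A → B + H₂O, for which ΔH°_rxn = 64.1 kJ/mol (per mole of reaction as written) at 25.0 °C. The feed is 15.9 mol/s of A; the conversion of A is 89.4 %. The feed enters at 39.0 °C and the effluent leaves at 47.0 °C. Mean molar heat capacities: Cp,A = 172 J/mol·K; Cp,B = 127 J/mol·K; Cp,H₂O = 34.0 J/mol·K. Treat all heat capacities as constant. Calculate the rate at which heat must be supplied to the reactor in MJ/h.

Q_in = 3350 MJ/h

Extent of reaction ξ = 0.894 × 15.9 = 14.215 mol/s
Reaction term: ξ·ΔH°_rxn = 14.215 × 64.1 = 911.16 kJ/s
Sensible, feed 39.0→25 °C: -38.287 kJ/s
Outlet flows (mol/s): A 1.6854, B 14.215, H₂O 14.215
Sensible, products 25→47.0 °C: 56.726 kJ/s
Q = ΔH = 929.59 kJ/s = 929.59 kW
Heat supplied = 3346.5 MJ/h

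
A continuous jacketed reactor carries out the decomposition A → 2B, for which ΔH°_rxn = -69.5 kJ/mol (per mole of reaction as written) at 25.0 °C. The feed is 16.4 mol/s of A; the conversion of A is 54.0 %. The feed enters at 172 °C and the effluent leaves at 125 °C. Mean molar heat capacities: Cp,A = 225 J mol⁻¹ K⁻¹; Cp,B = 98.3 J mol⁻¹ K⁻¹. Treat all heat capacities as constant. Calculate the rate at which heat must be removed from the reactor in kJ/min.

Q_out = 48800 kJ/min

Extent of reaction ξ = 0.540 × 16.4 = 8.856 mol/s
Reaction term: ξ·ΔH°_rxn = 8.856 × -69.5 = -615.49 kJ/s
Sensible, feed 172→25 °C: -542.43 kJ/s
Outlet flows (mol/s): A 7.544, B 17.712
Sensible, products 25→125 °C: 343.85 kJ/s
Q = ΔH = -814.07 kJ/s = -814.07 kW
Heat removed = 48844 kJ/min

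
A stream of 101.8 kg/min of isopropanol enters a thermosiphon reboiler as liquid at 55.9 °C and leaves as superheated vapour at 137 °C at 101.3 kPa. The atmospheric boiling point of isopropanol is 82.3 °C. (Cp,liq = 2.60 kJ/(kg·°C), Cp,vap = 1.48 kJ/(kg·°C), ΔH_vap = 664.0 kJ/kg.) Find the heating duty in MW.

Q = 1.38 MW

liquid 55.9→82.3 °C: 68.64 kJ/kg
vaporisation at 82.3 °C: 664 kJ/kg
vapour 82.3→137 °C: 80.956 kJ/kg
Δh = 68.64 + 664 + 80.956 = 813.6 kJ/kg
Q = ṁ·Δh = 101.8 kg/min × 813.6 kJ/kg = 82824 kJ/min
|Q| = 1380.4 kW = 1.3804 MW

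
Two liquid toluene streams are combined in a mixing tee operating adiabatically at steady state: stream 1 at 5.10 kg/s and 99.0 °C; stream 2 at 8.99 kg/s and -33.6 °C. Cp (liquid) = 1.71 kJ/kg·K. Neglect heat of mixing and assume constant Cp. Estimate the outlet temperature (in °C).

T_out = 14.4 °C

Adiabatic, steady state ⇒ Σ ṁᵢCp,ᵢ(T_out − Tᵢ) = 0
Σ ṁᵢCp,ᵢTᵢ = 5.10×1.71×99.0 + 8.99×1.71×-33.6 = 346.85
Σ ṁᵢCp,ᵢ = 5.10×1.71 + 8.99×1.71 = 24.094
T_out = 346.85 / 24.094 = 14.396 °C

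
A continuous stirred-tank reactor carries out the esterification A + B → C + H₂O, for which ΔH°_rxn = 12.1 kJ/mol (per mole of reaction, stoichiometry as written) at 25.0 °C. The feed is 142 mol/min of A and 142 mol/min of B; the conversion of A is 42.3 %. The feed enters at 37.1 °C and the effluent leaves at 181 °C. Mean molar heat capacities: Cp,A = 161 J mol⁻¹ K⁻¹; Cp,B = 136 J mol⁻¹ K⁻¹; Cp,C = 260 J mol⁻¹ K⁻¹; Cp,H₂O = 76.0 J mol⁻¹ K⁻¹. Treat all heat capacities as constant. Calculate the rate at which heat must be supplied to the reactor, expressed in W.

Q_in = 119000 W

Extent of reaction ξ = 0.423 × 142 = 60.066 mol/min
Reaction term: ξ·ΔH°_rxn = 60.066 × 12.1 = 726.8 kJ/min
Sensible, feed 37.1→25 °C: -510.31 kJ/min
Outlet flows (mol/min): A 81.934, B 81.934, C 60.066, H₂O 60.066
Sensible, products 25→181 °C: 6944.6 kJ/min
Q = ΔH = 7161.1 kJ/min = 119.35 kW
Heat supplied = 119350 W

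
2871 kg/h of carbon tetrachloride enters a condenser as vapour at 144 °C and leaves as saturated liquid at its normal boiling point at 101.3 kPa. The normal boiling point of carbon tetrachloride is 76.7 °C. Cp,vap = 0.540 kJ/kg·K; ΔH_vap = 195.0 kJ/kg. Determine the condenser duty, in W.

vapour 144→76.7 °C: -36.342 kJ/kg
condensation at 76.7 °C: -195 kJ/kg
Δh = -36.342 + -195 = -231.34 kJ/kg
Q = ṁ·Δh = 2871 kg/h × -231.34 kJ/kg = -664180 kJ/h
|Q| = 184.5 kW = 184500 W

Q_c = 184000 W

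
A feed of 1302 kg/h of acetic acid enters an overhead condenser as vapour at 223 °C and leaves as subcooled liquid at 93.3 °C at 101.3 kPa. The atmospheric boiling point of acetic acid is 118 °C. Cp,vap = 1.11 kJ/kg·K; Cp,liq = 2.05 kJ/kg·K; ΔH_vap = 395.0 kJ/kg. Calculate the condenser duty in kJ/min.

Q_c = 12200 kJ/min

vapour 223→118 °C: -116.55 kJ/kg
condensation at 118 °C: -395 kJ/kg
liquid 118→93.3 °C: -50.635 kJ/kg
Δh = -116.55 + -395 + -50.635 = -562.19 kJ/kg
Q = ṁ·Δh = 1302 kg/h × -562.19 kJ/kg = -731960 kJ/h
|Q| = 203.32 kW = 12199 kJ/min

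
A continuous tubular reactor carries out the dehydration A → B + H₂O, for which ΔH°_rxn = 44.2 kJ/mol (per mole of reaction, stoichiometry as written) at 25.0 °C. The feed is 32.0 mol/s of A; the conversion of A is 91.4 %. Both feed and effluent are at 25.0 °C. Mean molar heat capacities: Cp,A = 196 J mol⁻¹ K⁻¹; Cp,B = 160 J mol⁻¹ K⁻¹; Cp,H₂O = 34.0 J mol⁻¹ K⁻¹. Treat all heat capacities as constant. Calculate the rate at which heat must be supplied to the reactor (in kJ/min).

Extent of reaction ξ = 0.914 × 32.0 = 29.248 mol/s
Reaction term: ξ·ΔH°_rxn = 29.248 × 44.2 = 1292.8 kJ/s
Q = ΔH = 1292.8 kJ/s = 1292.8 kW
Heat supplied = 77566 kJ/min

Q_in = 77600 kJ/min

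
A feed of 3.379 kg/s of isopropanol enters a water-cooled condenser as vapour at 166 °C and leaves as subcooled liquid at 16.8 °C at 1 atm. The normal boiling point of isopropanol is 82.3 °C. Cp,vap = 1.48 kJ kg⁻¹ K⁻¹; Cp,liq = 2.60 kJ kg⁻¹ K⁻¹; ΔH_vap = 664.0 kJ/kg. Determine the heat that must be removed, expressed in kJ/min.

vapour 166→82.3 °C: -123.88 kJ/kg
condensation at 82.3 °C: -664 kJ/kg
liquid 82.3→16.8 °C: -170.3 kJ/kg
Δh = -123.88 + -664 + -170.3 = -958.18 kJ/kg
Q = ṁ·Δh = 3.379 kg/s × -958.18 kJ/kg = -3237.7 kJ/s
|Q| = 3237.7 kW = 194260 kJ/min

Q_c = 194000 kJ/min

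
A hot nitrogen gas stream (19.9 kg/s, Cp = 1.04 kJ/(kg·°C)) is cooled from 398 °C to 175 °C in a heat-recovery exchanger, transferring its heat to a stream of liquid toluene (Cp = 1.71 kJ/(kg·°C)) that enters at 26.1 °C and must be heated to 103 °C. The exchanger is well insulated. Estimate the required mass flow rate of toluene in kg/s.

ṁ_c = 35.1 kg/s

Heat released by hot stream: Q = 19.9 × 1.04 × (398 − 175) = 4615.2 kJ/s
Energy balance on cold side (adiabatic exchanger): Q = ṁ_c·Cp_c·(T_c,out − T_c,in)
ṁ_c = 4615.2 / [1.71 × (103 − 26.1)] = 35.097 kg/s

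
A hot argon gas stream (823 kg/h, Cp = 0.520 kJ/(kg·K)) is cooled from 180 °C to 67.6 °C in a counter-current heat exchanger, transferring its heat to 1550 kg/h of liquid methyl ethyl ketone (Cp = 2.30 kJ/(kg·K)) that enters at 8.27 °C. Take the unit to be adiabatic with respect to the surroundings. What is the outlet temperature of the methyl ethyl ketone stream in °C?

Heat released by hot stream: Q = 823 × 0.520 × (180 − 67.6) = 48103 kJ/h
Energy balance on cold side (adiabatic exchanger): Q = ṁ_c·Cp_c·(T_c,out − T_c,in)
T_c,out = 8.27 + 48103/(1550 × 2.30) = 21.763 °C

T_c,out = 21.8 °C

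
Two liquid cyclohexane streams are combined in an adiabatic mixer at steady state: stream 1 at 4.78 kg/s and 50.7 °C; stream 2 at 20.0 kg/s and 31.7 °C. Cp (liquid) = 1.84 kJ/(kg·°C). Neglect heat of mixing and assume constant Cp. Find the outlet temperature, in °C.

Energy balance with Q = 0: Σ ṁᵢCp,ᵢ(T_out − Tᵢ) = 0
T_out = Σ ṁᵢCp,ᵢTᵢ / Σ ṁᵢCp,ᵢ
      = 1612.5 / 45.595 = 35.365 °C

T_out = 35.4 °C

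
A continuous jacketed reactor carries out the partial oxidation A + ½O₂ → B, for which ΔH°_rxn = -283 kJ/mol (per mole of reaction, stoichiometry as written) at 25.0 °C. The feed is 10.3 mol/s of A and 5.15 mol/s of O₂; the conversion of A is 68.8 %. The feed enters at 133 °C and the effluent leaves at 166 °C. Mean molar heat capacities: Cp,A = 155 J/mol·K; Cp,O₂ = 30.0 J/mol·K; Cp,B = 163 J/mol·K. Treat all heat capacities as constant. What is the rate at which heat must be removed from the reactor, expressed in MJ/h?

Q_out = 7040 MJ/h

Extent of reaction ξ = 0.688 × 10.3 = 7.0864 mol/s
Reaction term: ξ·ΔH°_rxn = 7.0864 × -283 = -2005.5 kJ/s
Sensible, feed 133→25 °C: -189.11 kJ/s
Outlet flows (mol/s): A 3.2136, O₂ 1.6068, B 7.0864
Sensible, products 25→166 °C: 239.9 kJ/s
Q = ΔH = -1954.7 kJ/s = -1954.7 kW
Heat removed = 7036.8 MJ/h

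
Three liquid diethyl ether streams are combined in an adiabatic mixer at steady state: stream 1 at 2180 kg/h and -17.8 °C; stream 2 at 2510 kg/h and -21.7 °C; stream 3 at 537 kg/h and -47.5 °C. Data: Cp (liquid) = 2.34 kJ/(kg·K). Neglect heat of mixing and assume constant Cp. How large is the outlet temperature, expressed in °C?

T_out = -22.7 °C

Adiabatic, steady state ⇒ Σ ṁᵢCp,ᵢ(T_out − Tᵢ) = 0
T_out = Σ ṁᵢCp,ᵢTᵢ / Σ ṁᵢCp,ᵢ
      = -277940 / 12231 = -22.724 °C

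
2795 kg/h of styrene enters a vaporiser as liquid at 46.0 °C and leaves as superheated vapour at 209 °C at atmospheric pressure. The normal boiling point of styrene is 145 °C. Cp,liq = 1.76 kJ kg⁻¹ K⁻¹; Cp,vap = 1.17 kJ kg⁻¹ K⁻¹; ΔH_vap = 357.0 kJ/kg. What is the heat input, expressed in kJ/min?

Q = 28200 kJ/min

liquid 46.0→145 °C: 174.24 kJ/kg
vaporisation at 145 °C: 357 kJ/kg
vapour 145→209 °C: 74.88 kJ/kg
Δh = 174.24 + 357 + 74.88 = 606.12 kJ/kg
Q = ṁ·Δh = 2795 kg/h × 606.12 kJ/kg = 1.6941e+06 kJ/h
|Q| = 470.58 kW = 28235 kJ/min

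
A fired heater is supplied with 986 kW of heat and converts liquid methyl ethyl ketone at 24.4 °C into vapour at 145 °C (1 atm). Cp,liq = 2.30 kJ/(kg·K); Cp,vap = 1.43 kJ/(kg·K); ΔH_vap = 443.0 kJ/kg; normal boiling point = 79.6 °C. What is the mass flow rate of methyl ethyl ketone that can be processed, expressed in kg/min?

Δh = 2.30×(79.6−24.4) + 443.0 + 1.43×(145−79.6) = 663.48 kJ/kg
Q = 986 kW = 986 kJ/s = 59160 kJ/min
ṁ = Q/Δh = 59160 / 663.48 = 89.166 kg/min

ṁ = 89.2 kg/min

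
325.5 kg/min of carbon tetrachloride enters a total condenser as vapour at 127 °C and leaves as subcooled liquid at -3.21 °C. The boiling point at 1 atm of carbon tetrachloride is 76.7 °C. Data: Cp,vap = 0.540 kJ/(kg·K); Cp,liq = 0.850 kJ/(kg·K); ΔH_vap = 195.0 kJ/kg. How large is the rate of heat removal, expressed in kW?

Q_c = 1570 kW

vapour 127→76.7 °C: -27.162 kJ/kg
condensation at 76.7 °C: -195 kJ/kg
liquid 76.7→-3.21 °C: -67.923 kJ/kg
Δh = -27.162 + -195 + -67.923 = -290.09 kJ/kg
Q = ṁ·Δh = 325.5 kg/min × -290.09 kJ/kg = -94423 kJ/min
|Q| = 1573.7 kW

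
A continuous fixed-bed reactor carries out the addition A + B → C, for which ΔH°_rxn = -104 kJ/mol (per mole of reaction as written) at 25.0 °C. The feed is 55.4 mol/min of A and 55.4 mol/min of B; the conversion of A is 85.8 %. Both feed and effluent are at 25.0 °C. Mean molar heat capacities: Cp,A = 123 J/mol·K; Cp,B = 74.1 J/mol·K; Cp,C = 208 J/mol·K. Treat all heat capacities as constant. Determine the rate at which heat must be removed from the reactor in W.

Q_out = 82400 W

Extent of reaction ξ = 0.858 × 55.4 = 47.533 mol/min
Reaction term: ξ·ΔH°_rxn = 47.533 × -104 = -4943.5 kJ/min
Q = ΔH = -4943.5 kJ/min = -82.391 kW
Heat removed = 82391 W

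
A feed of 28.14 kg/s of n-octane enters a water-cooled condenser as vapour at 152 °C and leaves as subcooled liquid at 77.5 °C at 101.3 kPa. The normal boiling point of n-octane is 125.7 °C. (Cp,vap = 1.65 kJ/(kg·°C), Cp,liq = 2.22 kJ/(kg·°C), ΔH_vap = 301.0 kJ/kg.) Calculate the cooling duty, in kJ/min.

vapour 152→125.7 °C: -43.395 kJ/kg
condensation at 125.7 °C: -301 kJ/kg
liquid 125.7→77.5 °C: -107 kJ/kg
Δh = -43.395 + -301 + -107 = -451.4 kJ/kg
Q = ṁ·Δh = 28.14 kg/s × -451.4 kJ/kg = -12702 kJ/s
|Q| = 12702 kW = 762140 kJ/min

Q_c = 762000 kJ/min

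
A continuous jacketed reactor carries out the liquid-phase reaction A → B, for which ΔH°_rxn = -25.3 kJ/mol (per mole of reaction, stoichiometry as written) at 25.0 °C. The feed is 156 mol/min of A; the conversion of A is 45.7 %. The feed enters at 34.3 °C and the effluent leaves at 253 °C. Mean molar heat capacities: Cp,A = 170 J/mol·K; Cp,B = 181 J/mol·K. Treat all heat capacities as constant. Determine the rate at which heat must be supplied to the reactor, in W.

Extent of reaction ξ = 0.457 × 156 = 71.292 mol/min
Reaction term: ξ·ΔH°_rxn = 71.292 × -25.3 = -1803.7 kJ/min
Sensible, feed 34.3→25 °C: -246.64 kJ/min
Outlet flows (mol/min): A 84.708, B 71.292
Sensible, products 25→253 °C: 6225.4 kJ/min
Q = ΔH = 4175 kJ/min = 69.584 kW
Heat supplied = 69584 W

Q_in = 69600 W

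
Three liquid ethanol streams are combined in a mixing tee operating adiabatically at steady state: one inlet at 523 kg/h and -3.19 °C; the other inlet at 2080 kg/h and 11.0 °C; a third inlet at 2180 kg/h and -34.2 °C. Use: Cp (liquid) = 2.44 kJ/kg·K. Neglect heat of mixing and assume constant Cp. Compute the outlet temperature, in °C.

T_out = -11.2 °C

Adiabatic, steady state ⇒ Σ ṁᵢCp,ᵢ(T_out − Tᵢ) = 0
Σ ṁᵢCp,ᵢTᵢ = 523×2.44×-3.19 + 2080×2.44×11.0 + 2180×2.44×-34.2 = -130160
Σ ṁᵢCp,ᵢ = 523×2.44 + 2080×2.44 + 2180×2.44 = 11671
T_out = -130160 / 11671 = -11.153 °C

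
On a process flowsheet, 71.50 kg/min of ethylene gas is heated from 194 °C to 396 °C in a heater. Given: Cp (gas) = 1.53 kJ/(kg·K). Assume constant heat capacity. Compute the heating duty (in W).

Q = 368000 W

Q = ṁ·Cp·ΔT = 71.50 × 1.53 × (396 − 194) = 22098 kJ/min
Converting: 22098 / 60 s = 368.3 kW
Heating duty = 368300 W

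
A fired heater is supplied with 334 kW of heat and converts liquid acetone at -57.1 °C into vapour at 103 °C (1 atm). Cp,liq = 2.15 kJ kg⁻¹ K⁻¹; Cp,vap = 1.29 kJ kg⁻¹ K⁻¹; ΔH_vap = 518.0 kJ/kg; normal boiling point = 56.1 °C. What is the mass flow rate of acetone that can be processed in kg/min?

Δh = 2.15×(56.1−-57.1) + 518.0 + 1.29×(103−56.1) = 821.88 kJ/kg
Q = 334 kW = 334 kJ/s = 20040 kJ/min
ṁ = Q/Δh = 20040 / 821.88 = 24.383 kg/min

ṁ = 24.4 kg/min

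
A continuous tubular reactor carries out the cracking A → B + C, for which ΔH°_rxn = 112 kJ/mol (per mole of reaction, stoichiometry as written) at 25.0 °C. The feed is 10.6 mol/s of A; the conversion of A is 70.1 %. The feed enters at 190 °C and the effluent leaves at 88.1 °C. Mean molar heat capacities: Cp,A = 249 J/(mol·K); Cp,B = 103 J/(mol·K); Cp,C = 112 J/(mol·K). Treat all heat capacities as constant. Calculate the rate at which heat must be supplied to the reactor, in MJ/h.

Extent of reaction ξ = 0.701 × 10.6 = 7.4306 mol/s
Reaction term: ξ·ΔH°_rxn = 7.4306 × 112 = 832.23 kJ/s
Sensible, feed 190→25 °C: -435.5 kJ/s
Outlet flows (mol/s): A 3.1694, B 7.4306, C 7.4306
Sensible, products 25→88.1 °C: 150.6 kJ/s
Q = ΔH = 547.33 kJ/s = 547.33 kW
Heat supplied = 1970.4 MJ/h

Q_in = 1970 MJ/h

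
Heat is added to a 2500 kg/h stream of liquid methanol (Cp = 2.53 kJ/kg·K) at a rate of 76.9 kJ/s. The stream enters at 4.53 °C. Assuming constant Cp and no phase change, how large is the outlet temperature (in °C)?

Q = 76.9 kJ/s = 276840 kJ/h
ΔT = Q/(ṁ·Cp) = 276840/(2500×2.53) = 43.769 K
T_out = 4.53 + 43.769 = 48.299 °C

T_out = 48.3 °C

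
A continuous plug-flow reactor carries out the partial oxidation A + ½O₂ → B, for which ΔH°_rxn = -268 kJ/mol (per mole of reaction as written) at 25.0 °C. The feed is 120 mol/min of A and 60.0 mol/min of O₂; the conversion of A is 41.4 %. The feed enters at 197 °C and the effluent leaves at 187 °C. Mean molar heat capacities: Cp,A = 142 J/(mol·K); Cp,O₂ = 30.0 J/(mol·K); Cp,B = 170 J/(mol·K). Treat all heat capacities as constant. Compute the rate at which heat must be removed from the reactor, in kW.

Q_out = 223 kW

Extent of reaction ξ = 0.414 × 120 = 49.68 mol/min
Reaction term: ξ·ΔH°_rxn = 49.68 × -268 = -13314 kJ/min
Sensible, feed 197→25 °C: -3240.5 kJ/min
Outlet flows (mol/min): A 70.32, O₂ 35.16, B 49.68
Sensible, products 25→187 °C: 3156.7 kJ/min
Q = ΔH = -13398 kJ/min = -223.3 kW
Heat removed = 223.3 kW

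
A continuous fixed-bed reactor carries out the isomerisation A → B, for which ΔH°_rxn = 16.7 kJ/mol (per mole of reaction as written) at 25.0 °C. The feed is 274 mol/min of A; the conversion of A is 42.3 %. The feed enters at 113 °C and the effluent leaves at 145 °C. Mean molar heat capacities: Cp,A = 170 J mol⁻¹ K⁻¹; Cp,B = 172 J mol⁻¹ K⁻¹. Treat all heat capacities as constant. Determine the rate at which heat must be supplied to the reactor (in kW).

Extent of reaction ξ = 0.423 × 274 = 115.9 mol/min
Reaction term: ξ·ΔH°_rxn = 115.9 × 16.7 = 1935.6 kJ/min
Sensible, feed 113→25 °C: -4099 kJ/min
Outlet flows (mol/min): A 158.1, B 115.9
Sensible, products 25→145 °C: 5617.4 kJ/min
Q = ΔH = 3453.9 kJ/min = 57.566 kW
Heat supplied = 57.566 kW

Q_in = 57.6 kW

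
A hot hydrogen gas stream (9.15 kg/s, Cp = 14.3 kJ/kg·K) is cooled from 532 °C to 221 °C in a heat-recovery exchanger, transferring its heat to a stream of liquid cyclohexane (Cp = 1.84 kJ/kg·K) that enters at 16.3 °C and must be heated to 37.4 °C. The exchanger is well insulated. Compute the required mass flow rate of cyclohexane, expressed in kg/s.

Heat released by hot stream: Q = 9.15 × 14.3 × (532 − 221) = 40693 kJ/s
Energy balance on cold side (adiabatic exchanger): Q = ṁ_c·Cp_c·(T_c,out − T_c,in)
ṁ_c = 40693 / [1.84 × (37.4 − 16.3)] = 1048.1 kg/s

ṁ_c = 1050 kg/s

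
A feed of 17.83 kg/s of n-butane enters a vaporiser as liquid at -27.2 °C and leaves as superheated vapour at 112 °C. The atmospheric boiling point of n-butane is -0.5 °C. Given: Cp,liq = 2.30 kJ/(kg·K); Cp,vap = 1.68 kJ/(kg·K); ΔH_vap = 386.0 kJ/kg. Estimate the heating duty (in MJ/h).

Q = 40800 MJ/h

liquid -27.2→-0.5 °C: 61.41 kJ/kg
vaporisation at -0.5 °C: 386 kJ/kg
vapour -0.5→112 °C: 189 kJ/kg
Δh = 61.41 + 386 + 189 = 636.41 kJ/kg
Q = ṁ·Δh = 17.83 kg/s × 636.41 kJ/kg = 11347 kJ/s
|Q| = 11347 kW = 40850 MJ/h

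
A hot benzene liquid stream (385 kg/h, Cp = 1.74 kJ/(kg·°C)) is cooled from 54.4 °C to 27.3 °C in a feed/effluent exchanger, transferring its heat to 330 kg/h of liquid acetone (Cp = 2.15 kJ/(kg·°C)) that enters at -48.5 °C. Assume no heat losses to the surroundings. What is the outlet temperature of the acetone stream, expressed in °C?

Heat released by hot stream: Q = 385 × 1.74 × (54.4 − 27.3) = 18154 kJ/h
Energy balance on cold side (adiabatic exchanger): Q = ṁ_c·Cp_c·(T_c,out − T_c,in)
T_c,out = -48.5 + 18154/(330 × 2.15) = -22.913 °C

T_c,out = -22.9 °C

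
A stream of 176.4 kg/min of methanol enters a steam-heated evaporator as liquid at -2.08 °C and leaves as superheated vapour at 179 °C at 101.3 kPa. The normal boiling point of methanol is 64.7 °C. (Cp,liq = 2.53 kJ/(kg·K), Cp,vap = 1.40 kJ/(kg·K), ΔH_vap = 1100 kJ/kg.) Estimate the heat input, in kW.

liquid -2.08→64.7 °C: 168.95 kJ/kg
vaporisation at 64.7 °C: 1100 kJ/kg
vapour 64.7→179 °C: 160.02 kJ/kg
Δh = 168.95 + 1100 + 160.02 = 1429 kJ/kg
Q = ṁ·Δh = 176.4 kg/min × 1429 kJ/kg = 252070 kJ/min
|Q| = 4201.2 kW

Q = 4200 kW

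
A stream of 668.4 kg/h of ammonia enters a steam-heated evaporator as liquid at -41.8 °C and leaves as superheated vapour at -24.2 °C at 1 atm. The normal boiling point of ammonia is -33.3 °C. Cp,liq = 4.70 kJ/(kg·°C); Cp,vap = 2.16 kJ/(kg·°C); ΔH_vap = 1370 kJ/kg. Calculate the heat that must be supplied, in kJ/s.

liquid -41.8→-33.3 °C: 39.95 kJ/kg
vaporisation at -33.3 °C: 1370 kJ/kg
vapour -33.3→-24.2 °C: 19.656 kJ/kg
Δh = 39.95 + 1370 + 19.656 = 1429.6 kJ/kg
Q = ṁ·Δh = 668.4 kg/h × 1429.6 kJ/kg = 955550 kJ/h
|Q| = 265.43 kW

Q = 265 kJ/s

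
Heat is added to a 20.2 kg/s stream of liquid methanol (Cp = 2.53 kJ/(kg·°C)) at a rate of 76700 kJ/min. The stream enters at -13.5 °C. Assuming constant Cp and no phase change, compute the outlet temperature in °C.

Q = 76700 kJ/min = 1278.3 kJ/s
ΔT = Q/(ṁ·Cp) = 1278.3/(20.2×2.53) = 25.013 K
T_out = -13.5 + 25.013 = 11.513 °C

T_out = 11.5 °C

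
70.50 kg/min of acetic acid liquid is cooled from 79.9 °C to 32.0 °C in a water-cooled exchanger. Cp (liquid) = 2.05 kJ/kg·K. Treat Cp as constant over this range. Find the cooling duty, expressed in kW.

Q_c = 115 kW

Q = ṁ·Cp·ΔT = 70.50 × 2.05 × (32.0 − 79.9) = -6922.7 kJ/min
Converting: 6922.7 / 60 s = 115.38 kW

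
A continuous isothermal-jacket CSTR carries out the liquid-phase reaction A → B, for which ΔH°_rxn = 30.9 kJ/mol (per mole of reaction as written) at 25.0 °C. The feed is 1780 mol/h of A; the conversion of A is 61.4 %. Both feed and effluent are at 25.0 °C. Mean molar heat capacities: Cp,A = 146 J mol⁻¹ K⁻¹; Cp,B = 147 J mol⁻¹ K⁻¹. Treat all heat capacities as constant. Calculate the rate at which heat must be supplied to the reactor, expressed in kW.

Extent of reaction ξ = 0.614 × 1780 = 1092.9 mol/h
Reaction term: ξ·ΔH°_rxn = 1092.9 × 30.9 = 33771 kJ/h
Q = ΔH = 33771 kJ/h = 9.3809 kW
Heat supplied = 9.3809 kW

Q_in = 9.38 kW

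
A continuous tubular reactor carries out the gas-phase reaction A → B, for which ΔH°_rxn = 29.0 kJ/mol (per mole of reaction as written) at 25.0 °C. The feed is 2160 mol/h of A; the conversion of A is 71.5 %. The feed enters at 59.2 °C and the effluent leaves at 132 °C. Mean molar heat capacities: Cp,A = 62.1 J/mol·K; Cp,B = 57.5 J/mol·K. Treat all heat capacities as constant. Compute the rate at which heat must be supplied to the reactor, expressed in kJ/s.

Q_in = 14.9 kJ/s

Extent of reaction ξ = 0.715 × 2160 = 1544.4 mol/h
Reaction term: ξ·ΔH°_rxn = 1544.4 × 29.0 = 44788 kJ/h
Sensible, feed 59.2→25 °C: -4587.5 kJ/h
Outlet flows (mol/h): A 615.6, B 1544.4
Sensible, products 25→132 °C: 13592 kJ/h
Q = ΔH = 53793 kJ/h = 14.942 kW
Heat supplied = 14.942 kJ/s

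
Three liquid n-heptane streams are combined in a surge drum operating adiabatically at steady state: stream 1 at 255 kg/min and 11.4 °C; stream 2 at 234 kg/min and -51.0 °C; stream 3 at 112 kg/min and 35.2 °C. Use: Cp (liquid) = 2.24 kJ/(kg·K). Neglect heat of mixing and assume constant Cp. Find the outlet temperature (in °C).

Adiabatic, steady state ⇒ Σ ṁᵢCp,ᵢ(T_out − Tᵢ) = 0
Σ ṁᵢCp,ᵢTᵢ = 255×2.24×11.4 + 234×2.24×-51.0 + 112×2.24×35.2 = -11390
Σ ṁᵢCp,ᵢ = 255×2.24 + 234×2.24 + 112×2.24 = 1346.2
T_out = -11390 / 1346.2 = -8.4602 °C

T_out = -8.46 °C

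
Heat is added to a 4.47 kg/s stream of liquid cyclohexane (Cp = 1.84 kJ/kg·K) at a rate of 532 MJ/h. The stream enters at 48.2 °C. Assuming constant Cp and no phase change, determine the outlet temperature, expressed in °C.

Q = 532 MJ/h = 147.78 kJ/s
ΔT = Q/(ṁ·Cp) = 147.78/(4.47×1.84) = 17.967 K
T_out = 48.2 + 17.967 = 66.167 °C

T_out = 66.2 °C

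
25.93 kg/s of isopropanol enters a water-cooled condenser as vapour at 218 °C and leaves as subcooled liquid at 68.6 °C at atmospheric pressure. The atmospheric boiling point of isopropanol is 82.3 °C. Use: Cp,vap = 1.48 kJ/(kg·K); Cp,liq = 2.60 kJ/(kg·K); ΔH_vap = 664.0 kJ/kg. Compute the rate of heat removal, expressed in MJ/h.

vapour 218→82.3 °C: -200.84 kJ/kg
condensation at 82.3 °C: -664 kJ/kg
liquid 82.3→68.6 °C: -35.62 kJ/kg
Δh = -200.84 + -664 + -35.62 = -900.46 kJ/kg
Q = ṁ·Δh = 25.93 kg/s × -900.46 kJ/kg = -23349 kJ/s
|Q| = 23349 kW = 84056 MJ/h

Q_c = 84100 MJ/h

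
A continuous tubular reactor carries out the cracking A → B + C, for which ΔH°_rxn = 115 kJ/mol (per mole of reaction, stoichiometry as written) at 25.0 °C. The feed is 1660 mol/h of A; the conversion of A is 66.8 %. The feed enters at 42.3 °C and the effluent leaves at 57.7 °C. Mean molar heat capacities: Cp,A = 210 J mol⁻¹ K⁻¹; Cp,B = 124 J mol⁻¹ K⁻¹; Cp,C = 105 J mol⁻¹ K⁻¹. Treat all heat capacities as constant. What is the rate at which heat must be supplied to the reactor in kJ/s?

Extent of reaction ξ = 0.668 × 1660 = 1108.9 mol/h
Reaction term: ξ·ΔH°_rxn = 1108.9 × 115 = 127520 kJ/h
Sensible, feed 42.3→25 °C: -6030.8 kJ/h
Outlet flows (mol/h): A 551.12, B 1108.9, C 1108.9
Sensible, products 25→57.7 °C: 12088 kJ/h
Q = ΔH = 133580 kJ/h = 37.105 kW
Heat supplied = 37.105 kJ/s

Q_in = 37.1 kJ/s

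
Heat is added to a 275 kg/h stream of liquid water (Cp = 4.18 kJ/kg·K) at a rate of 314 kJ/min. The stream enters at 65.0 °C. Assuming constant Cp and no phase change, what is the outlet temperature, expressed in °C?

T_out = 81.4 °C

Q = 314 kJ/min = 18840 kJ/h
ΔT = Q/(ṁ·Cp) = 18840/(275×4.18) = 16.39 K
T_out = 65.0 + 16.39 = 81.39 °C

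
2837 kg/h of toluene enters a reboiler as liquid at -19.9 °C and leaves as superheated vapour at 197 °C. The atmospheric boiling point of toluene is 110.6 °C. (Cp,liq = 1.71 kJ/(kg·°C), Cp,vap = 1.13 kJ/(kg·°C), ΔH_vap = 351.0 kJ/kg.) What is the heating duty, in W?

Q = 529000 W

liquid -19.9→110.6 °C: 223.16 kJ/kg
vaporisation at 110.6 °C: 351 kJ/kg
vapour 110.6→197 °C: 97.632 kJ/kg
Δh = 223.16 + 351 + 97.632 = 671.79 kJ/kg
Q = ṁ·Δh = 2837 kg/h × 671.79 kJ/kg = 1.9059e+06 kJ/h
|Q| = 529.41 kW = 529410 W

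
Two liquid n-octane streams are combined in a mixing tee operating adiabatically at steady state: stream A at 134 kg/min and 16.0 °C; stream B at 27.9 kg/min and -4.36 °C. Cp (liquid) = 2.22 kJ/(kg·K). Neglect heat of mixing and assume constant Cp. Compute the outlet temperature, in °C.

T_out = 12.5 °C

Energy balance with Q = 0: Σ ṁᵢCp,ᵢ(T_out − Tᵢ) = 0
Σ ṁᵢCp,ᵢTᵢ = 134×2.22×16.0 + 27.9×2.22×-4.36 = 4489.6
Σ ṁᵢCp,ᵢ = 134×2.22 + 27.9×2.22 = 359.42
T_out = 4489.6 / 359.42 = 12.491 °C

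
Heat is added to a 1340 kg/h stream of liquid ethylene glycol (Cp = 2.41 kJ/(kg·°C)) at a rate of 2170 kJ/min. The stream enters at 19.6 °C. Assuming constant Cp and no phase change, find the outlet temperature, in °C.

Q = 2170 kJ/min = 130200 kJ/h
ΔT = Q/(ṁ·Cp) = 130200/(1340×2.41) = 40.317 K
T_out = 19.6 + 40.317 = 59.917 °C

T_out = 59.9 °C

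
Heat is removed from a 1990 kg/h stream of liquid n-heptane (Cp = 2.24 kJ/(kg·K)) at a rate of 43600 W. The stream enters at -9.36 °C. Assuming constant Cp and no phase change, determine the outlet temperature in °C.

T_out = -44.6 °C

Q = 43600 W = 156960 kJ/h
ΔT = Q/(ṁ·Cp) = 156960/(1990×2.24) = 35.212 K
T_out = -9.36 − 35.212 = -44.572 °C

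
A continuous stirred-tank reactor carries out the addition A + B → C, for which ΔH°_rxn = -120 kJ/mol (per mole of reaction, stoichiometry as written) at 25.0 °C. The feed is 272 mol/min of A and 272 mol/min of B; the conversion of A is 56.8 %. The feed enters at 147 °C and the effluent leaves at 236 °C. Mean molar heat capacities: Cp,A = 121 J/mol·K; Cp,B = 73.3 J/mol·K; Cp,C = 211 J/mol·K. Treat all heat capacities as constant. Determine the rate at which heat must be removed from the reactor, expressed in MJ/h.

Extent of reaction ξ = 0.568 × 272 = 154.5 mol/min
Reaction term: ξ·ΔH°_rxn = 154.5 × -120 = -18540 kJ/min
Sensible, feed 147→25 °C: -6447.7 kJ/min
Outlet flows (mol/min): A 117.5, B 117.5, C 154.5
Sensible, products 25→236 °C: 11696 kJ/min
Q = ΔH = -13292 kJ/min = -221.53 kW
Heat removed = 797.49 MJ/h

Q_out = 797 MJ/h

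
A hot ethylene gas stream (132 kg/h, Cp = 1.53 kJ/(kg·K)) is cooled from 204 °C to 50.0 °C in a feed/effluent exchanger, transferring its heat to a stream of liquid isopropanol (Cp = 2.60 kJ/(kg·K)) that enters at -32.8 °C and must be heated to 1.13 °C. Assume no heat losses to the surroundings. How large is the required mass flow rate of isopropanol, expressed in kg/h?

Heat released by hot stream: Q = 132 × 1.53 × (204 − 50.0) = 31102 kJ/h
Energy balance on cold side (adiabatic exchanger): Q = ṁ_c·Cp_c·(T_c,out − T_c,in)
ṁ_c = 31102 / [2.60 × (1.13 − -32.8)] = 352.56 kg/h

ṁ_c = 353 kg/h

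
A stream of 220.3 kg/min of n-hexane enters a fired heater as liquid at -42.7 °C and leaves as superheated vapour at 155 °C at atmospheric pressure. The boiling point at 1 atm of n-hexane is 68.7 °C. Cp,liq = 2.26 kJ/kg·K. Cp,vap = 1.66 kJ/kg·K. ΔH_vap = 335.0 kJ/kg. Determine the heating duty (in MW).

Q = 2.68 MW

liquid -42.7→68.7 °C: 251.76 kJ/kg
vaporisation at 68.7 °C: 335 kJ/kg
vapour 68.7→155 °C: 143.26 kJ/kg
Δh = 251.76 + 335 + 143.26 = 730.02 kJ/kg
Q = ṁ·Δh = 220.3 kg/min × 730.02 kJ/kg = 160820 kJ/min
|Q| = 2680.4 kW = 2.6804 MW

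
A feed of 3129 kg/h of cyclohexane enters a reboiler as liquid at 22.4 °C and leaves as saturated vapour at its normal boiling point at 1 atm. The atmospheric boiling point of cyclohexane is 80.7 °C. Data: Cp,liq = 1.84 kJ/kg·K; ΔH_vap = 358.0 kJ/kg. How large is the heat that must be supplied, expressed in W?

liquid 22.4→80.7 °C: 107.27 kJ/kg
vaporisation at 80.7 °C: 358 kJ/kg
Δh = 107.27 + 358 = 465.27 kJ/kg
Q = ṁ·Δh = 3129 kg/h × 465.27 kJ/kg = 1.4558e+06 kJ/h
|Q| = 404.4 kW = 404400 W

Q = 404000 W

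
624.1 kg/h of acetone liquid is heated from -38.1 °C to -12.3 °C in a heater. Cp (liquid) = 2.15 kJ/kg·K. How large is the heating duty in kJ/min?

Q = ṁ·Cp·ΔT = 624.1 × 2.15 × (-12.3 − -38.1) = 34619 kJ/h
Converting: 34619 / 3600 s = 9.6163 kW
Heating duty = 576.98 kJ/min

Q = 577 kJ/min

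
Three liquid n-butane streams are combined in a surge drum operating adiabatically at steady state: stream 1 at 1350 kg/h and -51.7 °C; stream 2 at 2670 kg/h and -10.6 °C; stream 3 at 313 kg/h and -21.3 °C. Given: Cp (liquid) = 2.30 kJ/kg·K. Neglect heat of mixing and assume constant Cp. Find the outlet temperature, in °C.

T_out = -24.2 °C

Energy balance with Q = 0: Σ ṁᵢCp,ᵢ(T_out − Tᵢ) = 0
T_out = Σ ṁᵢCp,ᵢTᵢ / Σ ṁᵢCp,ᵢ
      = -240960 / 9965.9 = -24.178 °C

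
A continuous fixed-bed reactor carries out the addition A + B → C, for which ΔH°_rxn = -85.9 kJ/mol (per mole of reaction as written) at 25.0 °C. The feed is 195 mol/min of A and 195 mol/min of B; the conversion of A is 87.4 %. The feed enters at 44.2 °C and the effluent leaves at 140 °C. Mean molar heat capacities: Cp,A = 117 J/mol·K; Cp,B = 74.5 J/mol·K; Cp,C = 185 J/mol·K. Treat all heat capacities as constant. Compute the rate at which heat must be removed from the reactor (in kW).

Extent of reaction ξ = 0.874 × 195 = 170.43 mol/min
Reaction term: ξ·ΔH°_rxn = 170.43 × -85.9 = -14640 kJ/min
Sensible, feed 44.2→25 °C: -716.98 kJ/min
Outlet flows (mol/min): A 24.57, B 24.57, C 170.43
Sensible, products 25→140 °C: 4167 kJ/min
Q = ΔH = -11190 kJ/min = -186.5 kW
Heat removed = 186.5 kW

Q_out = 186 kW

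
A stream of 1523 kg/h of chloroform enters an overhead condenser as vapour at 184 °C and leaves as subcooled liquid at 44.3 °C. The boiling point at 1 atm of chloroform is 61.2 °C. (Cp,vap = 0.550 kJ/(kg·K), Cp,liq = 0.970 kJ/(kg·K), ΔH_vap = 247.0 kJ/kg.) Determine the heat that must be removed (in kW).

vapour 184→61.2 °C: -67.54 kJ/kg
condensation at 61.2 °C: -247 kJ/kg
liquid 61.2→44.3 °C: -16.393 kJ/kg
Δh = -67.54 + -247 + -16.393 = -330.93 kJ/kg
Q = ṁ·Δh = 1523 kg/h × -330.93 kJ/kg = -504010 kJ/h
|Q| = 140 kW

Q_c = 140 kW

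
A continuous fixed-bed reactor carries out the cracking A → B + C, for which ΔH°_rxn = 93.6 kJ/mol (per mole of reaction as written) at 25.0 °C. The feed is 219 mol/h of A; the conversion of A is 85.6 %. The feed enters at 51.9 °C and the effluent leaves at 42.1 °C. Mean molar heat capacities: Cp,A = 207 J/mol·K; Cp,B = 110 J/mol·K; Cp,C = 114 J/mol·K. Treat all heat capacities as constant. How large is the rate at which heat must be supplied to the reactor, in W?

Q_in = 4770 W

Extent of reaction ξ = 0.856 × 219 = 187.46 mol/h
Reaction term: ξ·ΔH°_rxn = 187.46 × 93.6 = 17547 kJ/h
Sensible, feed 51.9→25 °C: -1219.5 kJ/h
Outlet flows (mol/h): A 31.536, B 187.46, C 187.46
Sensible, products 25→42.1 °C: 829.69 kJ/h
Q = ΔH = 17157 kJ/h = 4.7658 kW
Heat supplied = 4765.8 W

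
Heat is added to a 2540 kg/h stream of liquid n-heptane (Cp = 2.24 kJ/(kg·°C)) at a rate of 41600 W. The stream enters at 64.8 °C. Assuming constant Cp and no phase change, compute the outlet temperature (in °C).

T_out = 91.1 °C

Q = 41600 W = 149760 kJ/h
ΔT = Q/(ṁ·Cp) = 149760/(2540×2.24) = 26.322 K
T_out = 64.8 + 26.322 = 91.122 °C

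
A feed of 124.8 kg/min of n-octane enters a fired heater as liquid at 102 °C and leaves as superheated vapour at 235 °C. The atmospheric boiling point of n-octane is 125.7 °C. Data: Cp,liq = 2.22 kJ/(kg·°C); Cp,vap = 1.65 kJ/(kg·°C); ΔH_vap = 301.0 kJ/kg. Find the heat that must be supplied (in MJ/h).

liquid 102→125.7 °C: 52.614 kJ/kg
vaporisation at 125.7 °C: 301 kJ/kg
vapour 125.7→235 °C: 180.34 kJ/kg
Δh = 52.614 + 301 + 180.34 = 533.96 kJ/kg
Q = ṁ·Δh = 124.8 kg/min × 533.96 kJ/kg = 66638 kJ/min
|Q| = 1110.6 kW = 3998.3 MJ/h

Q = 4000 MJ/h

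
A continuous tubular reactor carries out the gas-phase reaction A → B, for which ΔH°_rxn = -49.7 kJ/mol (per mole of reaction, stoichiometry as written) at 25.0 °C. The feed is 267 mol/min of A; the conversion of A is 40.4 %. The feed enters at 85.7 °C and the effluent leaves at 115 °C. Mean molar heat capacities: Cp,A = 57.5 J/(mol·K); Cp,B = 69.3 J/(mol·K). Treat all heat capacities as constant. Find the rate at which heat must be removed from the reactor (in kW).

Extent of reaction ξ = 0.404 × 267 = 107.87 mol/min
Reaction term: ξ·ΔH°_rxn = 107.87 × -49.7 = -5361 kJ/min
Sensible, feed 85.7→25 °C: -931.9 kJ/min
Outlet flows (mol/min): A 159.13, B 107.87
Sensible, products 25→115 °C: 1496.3 kJ/min
Q = ΔH = -4796.7 kJ/min = -79.944 kW
Heat removed = 79.944 kW

Q_out = 79.9 kW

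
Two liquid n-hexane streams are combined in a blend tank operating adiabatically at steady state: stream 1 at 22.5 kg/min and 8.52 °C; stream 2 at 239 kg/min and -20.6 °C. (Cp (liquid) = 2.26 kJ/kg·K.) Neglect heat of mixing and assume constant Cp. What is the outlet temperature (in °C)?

No heat crosses the boundary, so H_out = H_in.
T_out = Σ ṁᵢCp,ᵢTᵢ / Σ ṁᵢCp,ᵢ
      = -10694 / 590.99 = -18.094 °C

T_out = -18.1 °C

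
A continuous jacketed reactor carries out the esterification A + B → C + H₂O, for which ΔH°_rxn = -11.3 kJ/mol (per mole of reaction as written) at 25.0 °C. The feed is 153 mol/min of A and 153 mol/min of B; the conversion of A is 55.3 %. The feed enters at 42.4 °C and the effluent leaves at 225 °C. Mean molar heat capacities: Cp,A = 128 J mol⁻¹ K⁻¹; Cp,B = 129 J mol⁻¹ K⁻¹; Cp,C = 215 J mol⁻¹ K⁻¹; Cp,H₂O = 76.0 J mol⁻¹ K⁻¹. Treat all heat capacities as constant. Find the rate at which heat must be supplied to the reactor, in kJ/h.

Q_in = 408000 kJ/h

Extent of reaction ξ = 0.553 × 153 = 84.609 mol/min
Reaction term: ξ·ΔH°_rxn = 84.609 × -11.3 = -956.08 kJ/min
Sensible, feed 42.4→25 °C: -684.19 kJ/min
Outlet flows (mol/min): A 68.391, B 68.391, C 84.609, H₂O 84.609
Sensible, products 25→225 °C: 8439.5 kJ/min
Q = ΔH = 6799.3 kJ/min = 113.32 kW
Heat supplied = 407960 kJ/h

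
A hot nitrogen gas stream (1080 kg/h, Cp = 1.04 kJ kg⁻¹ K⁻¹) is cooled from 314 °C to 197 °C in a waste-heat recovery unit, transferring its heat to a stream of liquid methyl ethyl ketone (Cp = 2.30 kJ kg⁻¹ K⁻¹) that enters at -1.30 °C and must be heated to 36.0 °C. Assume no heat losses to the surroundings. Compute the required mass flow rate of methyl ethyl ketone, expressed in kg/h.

Heat released by hot stream: Q = 1080 × 1.04 × (314 − 197) = 131410 kJ/h
Energy balance on cold side (adiabatic exchanger): Q = ṁ_c·Cp_c·(T_c,out − T_c,in)
ṁ_c = 131410 / [2.30 × (36.0 − -1.30)] = 1531.8 kg/h

ṁ_c = 1530 kg/h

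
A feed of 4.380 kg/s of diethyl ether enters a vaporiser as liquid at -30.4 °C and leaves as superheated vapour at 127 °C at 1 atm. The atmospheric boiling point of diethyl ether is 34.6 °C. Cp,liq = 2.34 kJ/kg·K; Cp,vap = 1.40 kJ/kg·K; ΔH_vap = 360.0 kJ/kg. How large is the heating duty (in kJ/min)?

liquid -30.4→34.6 °C: 152.1 kJ/kg
vaporisation at 34.6 °C: 360 kJ/kg
vapour 34.6→127 °C: 129.36 kJ/kg
Δh = 152.1 + 360 + 129.36 = 641.46 kJ/kg
Q = ṁ·Δh = 4.380 kg/s × 641.46 kJ/kg = 2809.6 kJ/s
|Q| = 2809.6 kW = 168580 kJ/min

Q = 169000 kJ/min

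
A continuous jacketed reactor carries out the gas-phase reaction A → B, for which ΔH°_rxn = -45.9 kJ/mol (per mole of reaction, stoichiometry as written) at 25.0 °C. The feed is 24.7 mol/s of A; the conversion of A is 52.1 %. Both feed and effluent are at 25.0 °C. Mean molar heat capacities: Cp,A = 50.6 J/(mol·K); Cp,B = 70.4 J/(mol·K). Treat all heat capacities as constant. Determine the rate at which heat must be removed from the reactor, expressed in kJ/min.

Q_out = 35400 kJ/min

Extent of reaction ξ = 0.521 × 24.7 = 12.869 mol/s
Reaction term: ξ·ΔH°_rxn = 12.869 × -45.9 = -590.67 kJ/s
Q = ΔH = -590.67 kJ/s = -590.67 kW
Heat removed = 35440 kJ/min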